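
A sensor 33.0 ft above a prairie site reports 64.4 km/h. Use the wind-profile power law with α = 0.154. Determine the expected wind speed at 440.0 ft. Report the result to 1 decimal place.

96.0 km/h

Power-law profile: V₂ = V₁ · (z₂/z₁)^α
V₂ = 64.4 × (440.0/33.0)^0.154 = 64.4 × (13.3333)^0.154
    = 64.4 × 1.4902 = 95.9680 km/h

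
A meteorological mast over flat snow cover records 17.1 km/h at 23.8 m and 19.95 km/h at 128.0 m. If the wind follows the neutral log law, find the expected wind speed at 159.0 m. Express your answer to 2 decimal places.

20.32 km/h

Log law: V ∝ ln(z/z₀). From the pair, with r = V₁/V₂ = 0.85714,
ln z₀ = (ln z₁ − r·ln z₂)/(1 − r) = (3.1697 − 0.85714×4.8520)/0.14286 = -6.9244 → z₀ = 0.0009835 m
V₃ = V₁ · ln(z₃/z₀)/ln(z₁/z₀) = 17.1 × 11.9933/10.0941 = 20.3174 km/h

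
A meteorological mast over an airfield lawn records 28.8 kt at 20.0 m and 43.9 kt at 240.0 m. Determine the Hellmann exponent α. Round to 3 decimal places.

α ≈ 0.170

Power law: V₂/V₁ = (z₂/z₁)^α ⇒ α = ln(V₂/V₁) / ln(z₂/z₁)
α = ln(43.9/28.8) / ln(240.0/20.0) = ln(1.5243) / ln(12.0000)
  = 0.42154 / 2.48491 = 0.16964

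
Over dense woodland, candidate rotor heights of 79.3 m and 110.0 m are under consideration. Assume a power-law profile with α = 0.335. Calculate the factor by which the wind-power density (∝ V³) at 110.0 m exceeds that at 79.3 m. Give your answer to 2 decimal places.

Speed ratio: V_B/V_A = (z_B/z_A)^α = (110.0/79.3)^0.335 = (1.3871)^0.335 = 1.11586
Power-density ratio: P_B/P_A = (V_B/V_A)³ = (1.11586)³ = 1.38941

1.39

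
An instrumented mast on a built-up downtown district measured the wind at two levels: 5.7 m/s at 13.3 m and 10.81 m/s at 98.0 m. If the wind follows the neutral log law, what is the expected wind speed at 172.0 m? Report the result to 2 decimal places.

12.25 m/s

Log law: V ∝ ln(z/z₀). From the pair, with r = V₁/V₂ = 0.52729,
ln z₀ = (ln z₁ − r·ln z₂)/(1 − r) = (2.5878 − 0.52729×4.5850)/0.47271 = 0.3600 → z₀ = 1.433 m
V₃ = V₁ · ln(z₃/z₀)/ln(z₁/z₀) = 5.7 × 4.7875/2.2278 = 12.2493 m/s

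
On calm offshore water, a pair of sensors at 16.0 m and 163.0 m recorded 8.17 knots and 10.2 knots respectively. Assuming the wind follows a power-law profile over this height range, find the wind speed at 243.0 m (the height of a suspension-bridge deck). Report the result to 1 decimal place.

First find α: α = ln(V₂/V₁)/ln(z₂/z₁) = ln(10.2/8.17)/ln(163.0/16.0) = 0.22192/2.32116 = 0.0956
Extrapolate from 163.0 m to 243.0 m: V₃ = 10.2 × (243.0/163.0)^0.0956 = 10.2 × 1.0389 = 10.5969 knots

10.6 knots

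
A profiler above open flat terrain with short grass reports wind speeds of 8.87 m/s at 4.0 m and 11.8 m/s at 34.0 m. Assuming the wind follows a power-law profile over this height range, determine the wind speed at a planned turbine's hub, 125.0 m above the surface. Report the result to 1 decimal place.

14.0 m/s

First find α: α = ln(V₂/V₁)/ln(z₂/z₁) = ln(11.8/8.87)/ln(34.0/4.0) = 0.28542/2.14007 = 0.1334
Extrapolate from 34.0 m to 125.0 m: V₃ = 11.8 × (125.0/34.0)^0.1334 = 11.8 × 1.1896 = 14.0377 m/s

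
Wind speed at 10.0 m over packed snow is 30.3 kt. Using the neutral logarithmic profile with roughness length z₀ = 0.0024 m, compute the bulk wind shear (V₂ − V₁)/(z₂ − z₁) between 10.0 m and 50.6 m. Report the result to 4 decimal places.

Log law: V₂ = V₁ · ln(z₂/z₀)/ln(z₁/z₀) = 30.3 × 9.9562/8.3349 = 36.1942 kt
ΔV/Δz = (36.1942 − 30.3)/(50.6 − 10.0) = 5.8942/40.6000 = 0.14518 kt/m

0.1452 kt/m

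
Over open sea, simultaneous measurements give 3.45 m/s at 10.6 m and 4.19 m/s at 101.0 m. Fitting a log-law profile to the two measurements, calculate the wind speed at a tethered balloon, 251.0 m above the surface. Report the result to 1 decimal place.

Log law: V ∝ ln(z/z₀). From the pair, with r = V₁/V₂ = 0.82339,
ln z₀ = (ln z₁ − r·ln z₂)/(1 − r) = (2.3609 − 0.82339×4.6151)/0.17661 = -8.1489 → z₀ = 0.0002891 m
V₃ = V₁ · ln(z₃/z₀)/ln(z₁/z₀) = 3.45 × 13.6744/10.5098 = 4.4888 m/s

4.5 m/s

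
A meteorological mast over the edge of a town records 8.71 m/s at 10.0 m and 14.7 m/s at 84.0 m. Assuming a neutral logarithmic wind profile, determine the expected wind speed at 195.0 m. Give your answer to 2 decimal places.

17.07 m/s

Log law: V ∝ ln(z/z₀). From the pair, with r = V₁/V₂ = 0.59252,
ln z₀ = (ln z₁ − r·ln z₂)/(1 − r) = (2.3026 − 0.59252×4.4308)/0.40748 = -0.7921 → z₀ = 0.4529 m
V₃ = V₁ · ln(z₃/z₀)/ln(z₁/z₀) = 8.71 × 6.0651/3.0946 = 17.0704 m/s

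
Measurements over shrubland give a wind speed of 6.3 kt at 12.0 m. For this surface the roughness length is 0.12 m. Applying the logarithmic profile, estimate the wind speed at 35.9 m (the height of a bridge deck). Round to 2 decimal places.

Log law: V(z) ∝ ln(z/z₀), so V₂/V₁ = ln(z₂/z₀) / ln(z₁/z₀).
ln(35.9/0.12) = 5.7010, ln(12.0/0.12) = 4.6052
V₂ = 6.3 × 5.7010/4.6052 = 6.3 × 1.2380 = 7.7991 kt

7.80 kt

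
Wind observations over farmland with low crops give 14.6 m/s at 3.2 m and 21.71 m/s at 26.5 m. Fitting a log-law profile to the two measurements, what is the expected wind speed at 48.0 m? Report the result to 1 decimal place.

Log law: V ∝ ln(z/z₀). From the pair, with r = V₁/V₂ = 0.67250,
ln z₀ = (ln z₁ − r·ln z₂)/(1 − r) = (1.1632 − 0.67250×3.2771)/0.32750 = -3.1778 → z₀ = 0.04168 m
V₃ = V₁ · ln(z₃/z₀)/ln(z₁/z₀) = 14.6 × 7.0490/4.3410 = 23.7080 m/s

23.7 m/s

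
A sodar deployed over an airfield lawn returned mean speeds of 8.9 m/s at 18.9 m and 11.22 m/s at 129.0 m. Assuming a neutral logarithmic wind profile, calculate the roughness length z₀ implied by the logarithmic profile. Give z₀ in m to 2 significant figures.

Log law: V(z) ∝ ln(z/z₀). With r = V₁/V₂ = 8.9/11.22 = 0.79323,
r · ln(z₂/z₀) = ln(z₁/z₀) ⇒ ln z₀ = (ln z₁ − r·ln z₂)/(1 − r)
ln z₀ = (2.93916 − 0.79323×4.85981) / 0.20677 = -4.4289
z₀ = exp(-4.4289) = 0.01193 m

z₀ ≈ 0.012 m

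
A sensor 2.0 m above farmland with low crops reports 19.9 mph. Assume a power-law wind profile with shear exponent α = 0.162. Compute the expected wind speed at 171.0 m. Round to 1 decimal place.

40.9 mph

Power-law profile: V₂ = V₁ · (z₂/z₁)^α
V₂ = 19.9 × (171.0/2.0)^0.162 = 19.9 × (85.5000)^0.162
    = 19.9 × 2.0558 = 40.9102 mph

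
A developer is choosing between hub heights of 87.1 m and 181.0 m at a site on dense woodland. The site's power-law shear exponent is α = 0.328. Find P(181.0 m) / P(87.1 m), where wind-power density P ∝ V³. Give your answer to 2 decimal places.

Speed ratio: V_B/V_A = (z_B/z_A)^α = (181.0/87.1)^0.328 = (2.0781)^0.328 = 1.27114
Power-density ratio: P_B/P_A = (V_B/V_A)³ = (1.27114)³ = 2.05389

2.05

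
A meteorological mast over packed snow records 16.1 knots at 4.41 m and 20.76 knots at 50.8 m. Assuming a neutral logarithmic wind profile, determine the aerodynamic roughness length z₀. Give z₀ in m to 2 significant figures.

Log law: V(z) ∝ ln(z/z₀). With r = V₁/V₂ = 16.1/20.76 = 0.77553,
r · ln(z₂/z₀) = ln(z₁/z₀) ⇒ ln z₀ = (ln z₁ − r·ln z₂)/(1 − r)
ln z₀ = (1.48387 − 0.77553×3.92790) / 0.22447 = -6.9601
z₀ = exp(-6.9601) = 0.0009490 m

z₀ ≈ 0.00095 m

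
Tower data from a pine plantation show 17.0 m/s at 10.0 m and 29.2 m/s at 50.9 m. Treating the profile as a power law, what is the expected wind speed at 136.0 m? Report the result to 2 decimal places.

40.48 m/s

First find α: α = ln(V₂/V₁)/ln(z₂/z₁) = ln(29.2/17.0)/ln(50.9/10.0) = 0.54096/1.62728 = 0.3324
Extrapolate from 50.9 m to 136.0 m: V₃ = 29.2 × (136.0/50.9)^0.3324 = 29.2 × 1.3864 = 40.4828 m/s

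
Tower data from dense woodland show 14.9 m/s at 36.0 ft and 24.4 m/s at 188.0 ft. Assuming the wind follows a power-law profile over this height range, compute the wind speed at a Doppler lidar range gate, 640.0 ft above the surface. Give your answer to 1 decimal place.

35.2 m/s

First find α: α = ln(V₂/V₁)/ln(z₂/z₁) = ln(24.4/14.9)/ln(188.0/36.0) = 0.49322/1.65292 = 0.2984
Extrapolate from 188.0 ft to 640.0 ft: V₃ = 24.4 × (640.0/188.0)^0.2984 = 24.4 × 1.4413 = 35.1675 m/s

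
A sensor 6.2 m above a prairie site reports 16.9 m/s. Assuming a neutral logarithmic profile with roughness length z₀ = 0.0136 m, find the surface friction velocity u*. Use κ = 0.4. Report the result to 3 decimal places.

u* ≈ 1.104 m/s

Log law: V(z) = (u*/κ) · ln(z/z₀) ⇒ u* = κ · V / ln(z/z₀)
u* = 0.4 × 16.9 / ln(6.2/0.0136) = 0.4 × 16.9 / 6.1222
   = 6.7600 / 6.1222 = 1.1042 m/s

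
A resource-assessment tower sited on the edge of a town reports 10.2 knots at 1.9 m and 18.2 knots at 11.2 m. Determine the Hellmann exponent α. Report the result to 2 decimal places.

α ≈ 0.33

Power law: V₂/V₁ = (z₂/z₁)^α ⇒ α = ln(V₂/V₁) / ln(z₂/z₁)
α = ln(18.2/10.2) / ln(11.2/1.9) = ln(1.7843) / ln(5.8947)
  = 0.57903 / 1.77406 = 0.32639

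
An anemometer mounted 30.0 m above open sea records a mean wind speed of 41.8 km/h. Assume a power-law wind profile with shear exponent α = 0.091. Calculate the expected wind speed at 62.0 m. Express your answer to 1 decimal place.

Power-law profile: V₂ = V₁ · (z₂/z₁)^α
V₂ = 41.8 × (62.0/30.0)^0.091 = 41.8 × (2.0667)^0.091
    = 41.8 × 1.0683 = 44.6546 km/h

44.7 km/h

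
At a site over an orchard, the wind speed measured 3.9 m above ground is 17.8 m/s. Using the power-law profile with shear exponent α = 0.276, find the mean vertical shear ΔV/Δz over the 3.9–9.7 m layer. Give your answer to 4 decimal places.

Power law: V₂ = V₁ · (z₂/z₁)^α = 17.8 × (2.4872)^0.276 = 22.8894 m/s
ΔV/Δz = (22.8894 − 17.8)/(9.7 − 3.9) = 5.0894/5.8000 = 0.87749 m/s/m

0.8775 m/s/m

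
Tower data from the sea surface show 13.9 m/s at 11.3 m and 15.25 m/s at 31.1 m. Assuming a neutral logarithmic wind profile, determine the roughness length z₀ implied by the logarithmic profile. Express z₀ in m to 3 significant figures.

z₀ ≈ 0.000336 m

Log law: V(z) ∝ ln(z/z₀). With r = V₁/V₂ = 13.9/15.25 = 0.91148,
r · ln(z₂/z₀) = ln(z₁/z₀) ⇒ ln z₀ = (ln z₁ − r·ln z₂)/(1 − r)
ln z₀ = (2.42480 − 0.91148×3.43721) / 0.08852 = -7.9992
z₀ = exp(-7.9992) = 0.0003357 m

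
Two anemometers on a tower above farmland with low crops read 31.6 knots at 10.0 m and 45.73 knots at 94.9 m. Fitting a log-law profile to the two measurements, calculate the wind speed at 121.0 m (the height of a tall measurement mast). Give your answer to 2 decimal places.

Log law: V ∝ ln(z/z₀). From the pair, with r = V₁/V₂ = 0.69101,
ln z₀ = (ln z₁ − r·ln z₂)/(1 − r) = (2.3026 − 0.69101×4.5528)/0.30899 = -2.7298 → z₀ = 0.06523 m
V₃ = V₁ · ln(z₃/z₀)/ln(z₁/z₀) = 31.6 × 7.5256/5.0324 = 47.2557 knots

47.26 knots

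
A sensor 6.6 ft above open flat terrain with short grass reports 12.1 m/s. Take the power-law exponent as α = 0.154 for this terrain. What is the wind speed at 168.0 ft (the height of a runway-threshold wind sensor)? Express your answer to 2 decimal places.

19.92 m/s

Power-law profile: V₂ = V₁ · (z₂/z₁)^α
V₂ = 12.1 × (168.0/6.6)^0.154 = 12.1 × (25.4545)^0.154
    = 12.1 × 1.6462 = 19.9193 m/s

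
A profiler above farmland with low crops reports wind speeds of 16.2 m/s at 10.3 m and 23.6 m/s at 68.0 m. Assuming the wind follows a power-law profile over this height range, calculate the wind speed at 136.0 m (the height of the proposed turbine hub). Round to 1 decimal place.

First find α: α = ln(V₂/V₁)/ln(z₂/z₁) = ln(23.6/16.2)/ln(68.0/10.3) = 0.37624/1.88736 = 0.1993
Extrapolate from 68.0 m to 136.0 m: V₃ = 23.6 × (136.0/68.0)^0.1993 = 23.6 × 1.1482 = 27.0970 m/s

27.1 m/s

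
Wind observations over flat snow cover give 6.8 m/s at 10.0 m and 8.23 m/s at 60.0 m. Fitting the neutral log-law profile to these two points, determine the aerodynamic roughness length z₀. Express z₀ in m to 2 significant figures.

Log law: V(z) ∝ ln(z/z₀). With r = V₁/V₂ = 6.8/8.23 = 0.82625,
r · ln(z₂/z₀) = ln(z₁/z₀) ⇒ ln z₀ = (ln z₁ − r·ln z₂)/(1 − r)
ln z₀ = (2.30259 − 0.82625×4.09434) / 0.17375 = -6.2177
z₀ = exp(-6.2177) = 0.001994 m

z₀ ≈ 0.0020 m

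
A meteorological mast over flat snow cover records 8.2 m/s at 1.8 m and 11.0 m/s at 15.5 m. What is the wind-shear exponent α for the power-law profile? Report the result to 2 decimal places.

α ≈ 0.14

Power law: V₂/V₁ = (z₂/z₁)^α ⇒ α = ln(V₂/V₁) / ln(z₂/z₁)
α = ln(11.0/8.2) / ln(15.5/1.8) = ln(1.3415) / ln(8.6111)
  = 0.29376 / 2.15305 = 0.13644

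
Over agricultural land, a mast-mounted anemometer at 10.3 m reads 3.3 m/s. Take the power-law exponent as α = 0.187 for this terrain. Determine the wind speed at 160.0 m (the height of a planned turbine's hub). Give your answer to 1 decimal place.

Power-law profile: V₂ = V₁ · (z₂/z₁)^α
V₂ = 3.3 × (160.0/10.3)^0.187 = 3.3 × (15.5340)^0.187
    = 3.3 × 1.6702 = 5.5117 m/s

5.5 m/s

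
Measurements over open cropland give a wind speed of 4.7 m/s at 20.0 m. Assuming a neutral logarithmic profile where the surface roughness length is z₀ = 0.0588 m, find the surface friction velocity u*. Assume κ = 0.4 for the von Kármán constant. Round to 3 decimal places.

u* ≈ 0.323 m/s

Log law: V(z) = (u*/κ) · ln(z/z₀) ⇒ u* = κ · V / ln(z/z₀)
u* = 0.4 × 4.7 / ln(20.0/0.0588) = 0.4 × 4.7 / 5.8293
   = 1.8800 / 5.8293 = 0.3225 m/s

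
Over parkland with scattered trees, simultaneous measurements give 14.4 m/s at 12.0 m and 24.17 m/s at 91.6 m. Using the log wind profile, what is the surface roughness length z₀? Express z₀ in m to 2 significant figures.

Log law: V(z) ∝ ln(z/z₀). With r = V₁/V₂ = 14.4/24.17 = 0.59578,
r · ln(z₂/z₀) = ln(z₁/z₀) ⇒ ln z₀ = (ln z₁ − r·ln z₂)/(1 − r)
ln z₀ = (2.48491 − 0.59578×4.51743) / 0.40422 = -0.5108
z₀ = exp(-0.5108) = 0.6000 m

z₀ ≈ 0.60 m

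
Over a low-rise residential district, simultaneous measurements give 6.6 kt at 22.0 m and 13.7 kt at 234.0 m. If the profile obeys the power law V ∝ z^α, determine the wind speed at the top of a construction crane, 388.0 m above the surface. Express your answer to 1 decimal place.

First find α: α = ln(V₂/V₁)/ln(z₂/z₁) = ln(13.7/6.6)/ln(234.0/22.0) = 0.73033/2.36428 = 0.3089
Extrapolate from 234.0 m to 388.0 m: V₃ = 13.7 × (388.0/234.0)^0.3089 = 13.7 × 1.1691 = 16.0162 kt

16.0 kt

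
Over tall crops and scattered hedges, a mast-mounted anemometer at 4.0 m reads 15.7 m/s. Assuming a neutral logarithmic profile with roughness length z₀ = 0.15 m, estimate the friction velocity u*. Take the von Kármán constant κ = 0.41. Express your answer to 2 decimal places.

Log law: V(z) = (u*/κ) · ln(z/z₀) ⇒ u* = κ · V / ln(z/z₀)
u* = 0.41 × 15.7 / ln(4.0/0.15) = 0.41 × 15.7 / 3.2834
   = 6.4370 / 3.2834 = 1.9605 m/s

u* ≈ 1.96 m/s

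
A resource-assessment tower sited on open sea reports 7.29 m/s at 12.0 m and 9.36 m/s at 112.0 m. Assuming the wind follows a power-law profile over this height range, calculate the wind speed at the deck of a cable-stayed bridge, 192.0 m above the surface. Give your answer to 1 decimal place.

9.9 m/s

First find α: α = ln(V₂/V₁)/ln(z₂/z₁) = ln(9.36/7.29)/ln(112.0/12.0) = 0.24994/2.23359 = 0.1119
Extrapolate from 112.0 m to 192.0 m: V₃ = 9.36 × (192.0/112.0)^0.1119 = 9.36 × 1.0622 = 9.9419 m/s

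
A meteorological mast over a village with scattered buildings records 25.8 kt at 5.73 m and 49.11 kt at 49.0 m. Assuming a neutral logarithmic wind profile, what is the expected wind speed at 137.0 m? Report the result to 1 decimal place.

Log law: V ∝ ln(z/z₀). From the pair, with r = V₁/V₂ = 0.52535,
ln z₀ = (ln z₁ − r·ln z₂)/(1 − r) = (1.7457 − 0.52535×3.8918)/0.47465 = -0.6296 → z₀ = 0.5328 m
V₃ = V₁ · ln(z₃/z₀)/ln(z₁/z₀) = 25.8 × 5.5496/2.3754 = 60.2774 kt

60.3 kt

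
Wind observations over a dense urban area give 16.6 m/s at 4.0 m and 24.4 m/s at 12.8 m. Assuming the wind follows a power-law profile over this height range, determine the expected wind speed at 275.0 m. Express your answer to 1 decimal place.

67.4 m/s

First find α: α = ln(V₂/V₁)/ln(z₂/z₁) = ln(24.4/16.6)/ln(12.8/4.0) = 0.38518/1.16315 = 0.3312
Extrapolate from 12.8 m to 275.0 m: V₃ = 24.4 × (275.0/12.8)^0.3312 = 24.4 × 2.7614 = 67.3792 m/s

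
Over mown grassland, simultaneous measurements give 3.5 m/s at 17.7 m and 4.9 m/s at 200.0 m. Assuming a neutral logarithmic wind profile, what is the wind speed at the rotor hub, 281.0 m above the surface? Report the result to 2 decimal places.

Log law: V ∝ ln(z/z₀). From the pair, with r = V₁/V₂ = 0.71429,
ln z₀ = (ln z₁ − r·ln z₂)/(1 − r) = (2.8736 − 0.71429×5.2983)/0.28571 = -3.1883 → z₀ = 0.04124 m
V₃ = V₁ · ln(z₃/z₀)/ln(z₁/z₀) = 3.5 × 8.8267/6.0619 = 5.0963 m/s

5.10 m/s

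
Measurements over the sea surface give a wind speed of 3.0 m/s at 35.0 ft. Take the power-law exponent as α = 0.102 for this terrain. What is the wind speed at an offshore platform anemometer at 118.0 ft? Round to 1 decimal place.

Power-law profile: V₂ = V₁ · (z₂/z₁)^α
V₂ = 3.0 × (118.0/35.0)^0.102 = 3.0 × (3.3714)^0.102
    = 3.0 × 1.1320 = 3.3959 m/s

3.4 m/s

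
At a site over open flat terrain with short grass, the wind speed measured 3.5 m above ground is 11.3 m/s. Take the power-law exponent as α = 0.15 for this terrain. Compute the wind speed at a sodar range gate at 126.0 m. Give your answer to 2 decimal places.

Power-law profile: V₂ = V₁ · (z₂/z₁)^α
V₂ = 11.3 × (126.0/3.5)^0.15 = 11.3 × (36.0000)^0.15
    = 11.3 × 1.7118 = 19.3430 m/s

19.34 m/s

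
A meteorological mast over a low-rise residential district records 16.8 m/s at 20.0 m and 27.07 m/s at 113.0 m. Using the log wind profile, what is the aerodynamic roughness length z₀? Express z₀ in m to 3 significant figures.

Log law: V(z) ∝ ln(z/z₀). With r = V₁/V₂ = 16.8/27.07 = 0.62061,
r · ln(z₂/z₀) = ln(z₁/z₀) ⇒ ln z₀ = (ln z₁ − r·ln z₂)/(1 − r)
ln z₀ = (2.99573 − 0.62061×4.72739) / 0.37939 = 0.1630
z₀ = exp(0.1630) = 1.177 m

z₀ ≈ 1.18 m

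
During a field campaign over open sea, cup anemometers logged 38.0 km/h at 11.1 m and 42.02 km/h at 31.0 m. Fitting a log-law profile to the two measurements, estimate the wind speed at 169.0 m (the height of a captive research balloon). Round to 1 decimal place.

48.7 km/h

Log law: V ∝ ln(z/z₀). From the pair, with r = V₁/V₂ = 0.90433,
ln z₀ = (ln z₁ − r·ln z₂)/(1 − r) = (2.4069 − 0.90433×3.4340)/0.09567 = -7.3014 → z₀ = 0.0006746 m
V₃ = V₁ · ln(z₃/z₀)/ln(z₁/z₀) = 38.0 × 12.4313/9.7084 = 48.6581 km/h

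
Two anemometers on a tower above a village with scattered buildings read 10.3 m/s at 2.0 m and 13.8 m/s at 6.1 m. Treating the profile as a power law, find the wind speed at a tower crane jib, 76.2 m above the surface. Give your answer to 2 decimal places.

26.76 m/s

First find α: α = ln(V₂/V₁)/ln(z₂/z₁) = ln(13.8/10.3)/ln(6.1/2.0) = 0.29252/1.11514 = 0.2623
Extrapolate from 6.1 m to 76.2 m: V₃ = 13.8 × (76.2/6.1)^0.2623 = 13.8 × 1.9394 = 26.7637 m/s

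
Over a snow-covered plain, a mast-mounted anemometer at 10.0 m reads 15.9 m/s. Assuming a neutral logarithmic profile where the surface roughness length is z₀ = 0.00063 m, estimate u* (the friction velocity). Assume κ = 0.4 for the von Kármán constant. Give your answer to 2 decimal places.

u* ≈ 0.66 m/s

Log law: V(z) = (u*/κ) · ln(z/z₀) ⇒ u* = κ · V / ln(z/z₀)
u* = 0.4 × 15.9 / ln(10.0/0.00063) = 0.4 × 15.9 / 9.6724
   = 6.3600 / 9.6724 = 0.6575 m/s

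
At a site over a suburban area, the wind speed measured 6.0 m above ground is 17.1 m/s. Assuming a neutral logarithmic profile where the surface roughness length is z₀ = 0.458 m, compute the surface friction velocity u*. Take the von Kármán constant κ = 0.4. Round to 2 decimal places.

u* ≈ 2.66 m/s

Log law: V(z) = (u*/κ) · ln(z/z₀) ⇒ u* = κ · V / ln(z/z₀)
u* = 0.4 × 17.1 / ln(6.0/0.458) = 0.4 × 17.1 / 2.5726
   = 6.8400 / 2.5726 = 2.6587 m/s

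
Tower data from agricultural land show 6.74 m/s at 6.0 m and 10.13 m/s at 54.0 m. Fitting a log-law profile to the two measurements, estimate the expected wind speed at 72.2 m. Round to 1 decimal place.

Log law: V ∝ ln(z/z₀). From the pair, with r = V₁/V₂ = 0.66535,
ln z₀ = (ln z₁ − r·ln z₂)/(1 − r) = (1.7918 − 0.66535×3.9890)/0.33465 = -2.5768 → z₀ = 0.07602 m
V₃ = V₁ · ln(z₃/z₀)/ln(z₁/z₀) = 6.74 × 6.8562/4.3685 = 10.5781 m/s

10.6 m/s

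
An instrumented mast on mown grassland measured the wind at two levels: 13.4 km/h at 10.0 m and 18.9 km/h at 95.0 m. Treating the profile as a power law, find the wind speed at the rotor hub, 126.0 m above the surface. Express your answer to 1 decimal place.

19.7 km/h

First find α: α = ln(V₂/V₁)/ln(z₂/z₁) = ln(18.9/13.4)/ln(95.0/10.0) = 0.34391/2.25129 = 0.1528
Extrapolate from 95.0 m to 126.0 m: V₃ = 18.9 × (126.0/95.0)^0.1528 = 18.9 × 1.0441 = 19.7332 km/h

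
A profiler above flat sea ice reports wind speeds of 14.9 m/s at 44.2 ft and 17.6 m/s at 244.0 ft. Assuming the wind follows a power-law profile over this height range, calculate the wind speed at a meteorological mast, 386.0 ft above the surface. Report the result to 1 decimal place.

18.4 m/s

First find α: α = ln(V₂/V₁)/ln(z₂/z₁) = ln(17.6/14.9)/ln(244.0/44.2) = 0.16654/1.70844 = 0.0975
Extrapolate from 244.0 ft to 386.0 ft: V₃ = 17.6 × (386.0/244.0)^0.0975 = 17.6 × 1.0457 = 18.4048 m/s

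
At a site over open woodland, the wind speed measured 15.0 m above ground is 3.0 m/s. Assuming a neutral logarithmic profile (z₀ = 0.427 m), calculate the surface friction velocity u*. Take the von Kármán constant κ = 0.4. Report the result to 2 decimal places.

Log law: V(z) = (u*/κ) · ln(z/z₀) ⇒ u* = κ · V / ln(z/z₀)
u* = 0.4 × 3.0 / ln(15.0/0.427) = 0.4 × 3.0 / 3.5590
   = 1.2000 / 3.5590 = 0.3372 m/s

u* ≈ 0.34 m/s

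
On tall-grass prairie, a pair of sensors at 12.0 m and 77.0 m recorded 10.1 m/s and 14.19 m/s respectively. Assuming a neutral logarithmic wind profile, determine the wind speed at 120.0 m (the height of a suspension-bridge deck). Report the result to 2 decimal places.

Log law: V ∝ ln(z/z₀). From the pair, with r = V₁/V₂ = 0.71177,
ln z₀ = (ln z₁ − r·ln z₂)/(1 − r) = (2.4849 − 0.71177×4.3438)/0.28823 = -2.1055 → z₀ = 0.1218 m
V₃ = V₁ · ln(z₃/z₀)/ln(z₁/z₀) = 10.1 × 6.8930/4.5904 = 15.1662 m/s

15.17 m/s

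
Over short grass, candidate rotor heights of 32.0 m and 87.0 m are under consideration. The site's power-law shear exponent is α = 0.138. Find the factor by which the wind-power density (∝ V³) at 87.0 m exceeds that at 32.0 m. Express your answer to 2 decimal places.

Speed ratio: V_B/V_A = (z_B/z_A)^α = (87.0/32.0)^0.138 = (2.7188)^0.138 = 1.14800
Power-density ratio: P_B/P_A = (V_B/V_A)³ = (1.14800)³ = 1.51296

1.51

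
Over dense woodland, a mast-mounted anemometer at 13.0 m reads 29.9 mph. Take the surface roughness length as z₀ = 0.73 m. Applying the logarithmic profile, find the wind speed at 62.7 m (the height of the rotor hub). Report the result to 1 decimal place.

46.2 mph

Log law: V(z) ∝ ln(z/z₀), so V₂/V₁ = ln(z₂/z₀) / ln(z₁/z₀).
ln(62.7/0.73) = 4.4531, ln(13.0/0.73) = 2.8797
V₂ = 29.9 × 4.4531/2.8797 = 29.9 × 1.5464 = 46.2370 mph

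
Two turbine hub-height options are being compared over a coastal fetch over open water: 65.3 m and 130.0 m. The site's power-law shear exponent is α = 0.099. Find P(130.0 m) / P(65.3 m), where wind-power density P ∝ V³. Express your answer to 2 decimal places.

Speed ratio: V_B/V_A = (z_B/z_A)^α = (130.0/65.3)^0.099 = (1.9908)^0.099 = 1.07054
Power-density ratio: P_B/P_A = (V_B/V_A)³ = (1.07054)³ = 1.22691

1.23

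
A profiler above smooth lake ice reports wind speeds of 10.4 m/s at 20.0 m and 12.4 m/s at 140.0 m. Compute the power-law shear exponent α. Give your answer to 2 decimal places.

α ≈ 0.09

Power law: V₂/V₁ = (z₂/z₁)^α ⇒ α = ln(V₂/V₁) / ln(z₂/z₁)
α = ln(12.4/10.4) / ln(140.0/20.0) = ln(1.1923) / ln(7.0000)
  = 0.17589 / 1.94591 = 0.09039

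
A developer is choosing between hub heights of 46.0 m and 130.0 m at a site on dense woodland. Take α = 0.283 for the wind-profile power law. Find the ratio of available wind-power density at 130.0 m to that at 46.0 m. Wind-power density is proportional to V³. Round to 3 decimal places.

2.416

Speed ratio: V_B/V_A = (z_B/z_A)^α = (130.0/46.0)^0.283 = (2.8261)^0.283 = 1.34179
Power-density ratio: P_B/P_A = (V_B/V_A)³ = (1.34179)³ = 2.41578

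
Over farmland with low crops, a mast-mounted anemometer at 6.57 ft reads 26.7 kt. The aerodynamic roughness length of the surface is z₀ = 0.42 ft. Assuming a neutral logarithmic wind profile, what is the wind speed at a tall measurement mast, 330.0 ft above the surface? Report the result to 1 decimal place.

Log law: V(z) ∝ ln(z/z₀), so V₂/V₁ = ln(z₂/z₀) / ln(z₁/z₀).
ln(330.0/0.42) = 6.6666, ln(6.57/0.42) = 2.7500
V₂ = 26.7 × 6.6666/2.7500 = 26.7 × 2.4242 = 64.7262 kt

64.7 kt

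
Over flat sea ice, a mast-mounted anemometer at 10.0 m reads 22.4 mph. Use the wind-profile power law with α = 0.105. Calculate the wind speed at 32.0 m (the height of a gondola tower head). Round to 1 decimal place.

Power-law profile: V₂ = V₁ · (z₂/z₁)^α
V₂ = 22.4 × (32.0/10.0)^0.105 = 22.4 × (3.2000)^0.105
    = 22.4 × 1.1299 = 25.3098 mph

25.3 mph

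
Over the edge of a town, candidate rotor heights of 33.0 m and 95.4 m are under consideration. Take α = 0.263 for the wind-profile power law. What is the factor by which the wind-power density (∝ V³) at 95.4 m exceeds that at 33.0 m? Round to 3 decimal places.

2.311

Speed ratio: V_B/V_A = (z_B/z_A)^α = (95.4/33.0)^0.263 = (2.8909)^0.263 = 1.32206
Power-density ratio: P_B/P_A = (V_B/V_A)³ = (1.32206)³ = 2.31077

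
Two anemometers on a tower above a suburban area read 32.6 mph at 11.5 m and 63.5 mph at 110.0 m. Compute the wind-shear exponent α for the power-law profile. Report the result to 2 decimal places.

Power law: V₂/V₁ = (z₂/z₁)^α ⇒ α = ln(V₂/V₁) / ln(z₂/z₁)
α = ln(63.5/32.6) / ln(110.0/11.5) = ln(1.9479) / ln(9.5652)
  = 0.66673 / 2.25813 = 0.29526

α ≈ 0.30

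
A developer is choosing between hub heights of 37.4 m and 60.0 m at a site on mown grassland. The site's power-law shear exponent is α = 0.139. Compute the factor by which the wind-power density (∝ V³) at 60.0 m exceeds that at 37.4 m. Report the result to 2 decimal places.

1.22

Speed ratio: V_B/V_A = (z_B/z_A)^α = (60.0/37.4)^0.139 = (1.6043)^0.139 = 1.06791
Power-density ratio: P_B/P_A = (V_B/V_A)³ = (1.06791)³ = 1.21787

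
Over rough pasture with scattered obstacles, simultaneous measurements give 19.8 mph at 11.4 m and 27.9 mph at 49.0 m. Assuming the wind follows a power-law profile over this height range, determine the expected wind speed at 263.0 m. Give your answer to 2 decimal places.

First find α: α = ln(V₂/V₁)/ln(z₂/z₁) = ln(27.9/19.8)/ln(49.0/11.4) = 0.34294/1.45821 = 0.2352
Extrapolate from 49.0 m to 263.0 m: V₃ = 27.9 × (263.0/49.0)^0.2352 = 27.9 × 1.4847 = 41.4220 mph

41.42 mph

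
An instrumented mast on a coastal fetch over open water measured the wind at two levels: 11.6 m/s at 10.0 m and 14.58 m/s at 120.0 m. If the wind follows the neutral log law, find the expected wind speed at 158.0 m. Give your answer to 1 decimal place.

Log law: V ∝ ln(z/z₀). From the pair, with r = V₁/V₂ = 0.79561,
ln z₀ = (ln z₁ − r·ln z₂)/(1 − r) = (2.3026 − 0.79561×4.7875)/0.20439 = -7.3702 → z₀ = 0.0006297 m
V₃ = V₁ · ln(z₃/z₀)/ln(z₁/z₀) = 11.6 × 12.4328/9.6728 = 14.9099 m/s

14.9 m/s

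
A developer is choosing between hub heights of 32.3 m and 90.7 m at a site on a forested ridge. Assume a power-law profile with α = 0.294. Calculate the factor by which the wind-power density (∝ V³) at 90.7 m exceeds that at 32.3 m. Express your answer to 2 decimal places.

2.49

Speed ratio: V_B/V_A = (z_B/z_A)^α = (90.7/32.3)^0.294 = (2.8080)^0.294 = 1.35466
Power-density ratio: P_B/P_A = (V_B/V_A)³ = (1.35466)³ = 2.48595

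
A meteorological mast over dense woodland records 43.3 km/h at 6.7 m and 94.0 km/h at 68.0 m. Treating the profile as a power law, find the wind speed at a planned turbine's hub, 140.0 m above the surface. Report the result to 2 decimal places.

First find α: α = ln(V₂/V₁)/ln(z₂/z₁) = ln(94.0/43.3)/ln(68.0/6.7) = 0.77514/2.31740 = 0.3345
Extrapolate from 68.0 m to 140.0 m: V₃ = 94.0 × (140.0/68.0)^0.3345 = 94.0 × 1.2732 = 119.6822 km/h

119.68 km/h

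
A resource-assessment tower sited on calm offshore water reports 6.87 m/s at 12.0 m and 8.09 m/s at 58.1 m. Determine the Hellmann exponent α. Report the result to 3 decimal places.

Power law: V₂/V₁ = (z₂/z₁)^α ⇒ α = ln(V₂/V₁) / ln(z₂/z₁)
α = ln(8.09/6.87) / ln(58.1/12.0) = ln(1.1776) / ln(4.8417)
  = 0.16346 / 1.57726 = 0.10364

α ≈ 0.104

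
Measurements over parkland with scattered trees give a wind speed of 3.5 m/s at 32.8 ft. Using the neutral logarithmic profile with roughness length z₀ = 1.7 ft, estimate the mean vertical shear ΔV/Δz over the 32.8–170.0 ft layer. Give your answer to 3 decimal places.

Log law: V₂ = V₁ · ln(z₂/z₀)/ln(z₁/z₀) = 3.5 × 4.6052/2.9598 = 5.4457 m/s
ΔV/Δz = (5.4457 − 3.5)/(170.0 − 32.8) = 1.9457/137.2000 = 0.01418 m/s/ft

0.014 m/s/ft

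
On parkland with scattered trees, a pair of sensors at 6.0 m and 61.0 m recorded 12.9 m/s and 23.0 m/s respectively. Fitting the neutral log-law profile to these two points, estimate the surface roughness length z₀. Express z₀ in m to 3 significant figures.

z₀ ≈ 0.310 m

Log law: V(z) ∝ ln(z/z₀). With r = V₁/V₂ = 12.9/23.0 = 0.56087,
r · ln(z₂/z₀) = ln(z₁/z₀) ⇒ ln z₀ = (ln z₁ − r·ln z₂)/(1 − r)
ln z₀ = (1.79176 − 0.56087×4.11087) / 0.43913 = -1.1703
z₀ = exp(-1.1703) = 0.3103 m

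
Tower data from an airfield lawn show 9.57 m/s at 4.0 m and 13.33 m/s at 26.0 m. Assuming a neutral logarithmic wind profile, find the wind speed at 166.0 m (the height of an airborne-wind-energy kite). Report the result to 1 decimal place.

17.1 m/s

Log law: V ∝ ln(z/z₀). From the pair, with r = V₁/V₂ = 0.71793,
ln z₀ = (ln z₁ − r·ln z₂)/(1 − r) = (1.3863 − 0.71793×3.2581)/0.28207 = -3.3778 → z₀ = 0.03412 m
V₃ = V₁ · ln(z₃/z₀)/ln(z₁/z₀) = 9.57 × 8.4898/4.7641 = 17.0540 m/s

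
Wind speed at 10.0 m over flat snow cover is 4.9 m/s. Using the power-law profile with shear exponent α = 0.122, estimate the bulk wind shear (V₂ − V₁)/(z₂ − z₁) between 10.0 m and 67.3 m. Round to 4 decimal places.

0.0224 m/s/m

Power law: V₂ = V₁ · (z₂/z₁)^α = 4.9 × (6.7300)^0.122 = 6.1832 m/s
ΔV/Δz = (6.1832 − 4.9)/(67.3 − 10.0) = 1.2832/57.3000 = 0.02239 m/s/m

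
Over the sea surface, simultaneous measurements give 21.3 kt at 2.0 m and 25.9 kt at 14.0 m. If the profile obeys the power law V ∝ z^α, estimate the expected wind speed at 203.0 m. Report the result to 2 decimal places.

33.88 kt

First find α: α = ln(V₂/V₁)/ln(z₂/z₁) = ln(25.9/21.3)/ln(14.0/2.0) = 0.19554/1.94591 = 0.1005
Extrapolate from 14.0 m to 203.0 m: V₃ = 25.9 × (203.0/14.0)^0.1005 = 25.9 × 1.3083 = 33.8845 kt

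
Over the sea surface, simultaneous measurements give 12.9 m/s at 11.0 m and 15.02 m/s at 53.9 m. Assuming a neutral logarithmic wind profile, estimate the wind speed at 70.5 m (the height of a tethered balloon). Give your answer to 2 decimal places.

15.38 m/s

Log law: V ∝ ln(z/z₀). From the pair, with r = V₁/V₂ = 0.85885,
ln z₀ = (ln z₁ − r·ln z₂)/(1 − r) = (2.3979 − 0.85885×3.9871)/0.14115 = -7.2725 → z₀ = 0.0006944 m
V₃ = V₁ · ln(z₃/z₀)/ln(z₁/z₀) = 12.9 × 11.5281/9.6703 = 15.3781 m/s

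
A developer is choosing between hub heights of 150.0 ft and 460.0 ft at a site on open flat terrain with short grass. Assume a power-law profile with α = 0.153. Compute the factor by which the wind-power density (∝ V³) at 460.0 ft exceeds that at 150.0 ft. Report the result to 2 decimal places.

1.67

Speed ratio: V_B/V_A = (z_B/z_A)^α = (460.0/150.0)^0.153 = (3.0667)^0.153 = 1.18703
Power-density ratio: P_B/P_A = (V_B/V_A)³ = (1.18703)³ = 1.67255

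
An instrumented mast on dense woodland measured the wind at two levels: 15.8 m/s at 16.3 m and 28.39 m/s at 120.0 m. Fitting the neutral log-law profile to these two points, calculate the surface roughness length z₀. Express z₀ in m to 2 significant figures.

Log law: V(z) ∝ ln(z/z₀). With r = V₁/V₂ = 15.8/28.39 = 0.55653,
r · ln(z₂/z₀) = ln(z₁/z₀) ⇒ ln z₀ = (ln z₁ − r·ln z₂)/(1 − r)
ln z₀ = (2.79117 − 0.55653×4.78749) / 0.44347 = 0.2858
z₀ = exp(0.2858) = 1.331 m

z₀ ≈ 1.3 m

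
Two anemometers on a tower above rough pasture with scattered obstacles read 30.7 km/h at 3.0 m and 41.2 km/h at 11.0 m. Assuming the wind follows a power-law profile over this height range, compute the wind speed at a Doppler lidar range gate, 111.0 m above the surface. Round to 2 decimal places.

First find α: α = ln(V₂/V₁)/ln(z₂/z₁) = ln(41.2/30.7)/ln(11.0/3.0) = 0.29418/1.29928 = 0.2264
Extrapolate from 11.0 m to 111.0 m: V₃ = 41.2 × (111.0/11.0)^0.2264 = 41.2 × 1.6877 = 69.5346 km/h

69.53 km/h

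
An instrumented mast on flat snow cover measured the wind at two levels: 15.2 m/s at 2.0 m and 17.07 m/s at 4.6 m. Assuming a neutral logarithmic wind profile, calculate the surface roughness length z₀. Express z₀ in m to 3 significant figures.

z₀ ≈ 0.00229 m

Log law: V(z) ∝ ln(z/z₀). With r = V₁/V₂ = 15.2/17.07 = 0.89045,
r · ln(z₂/z₀) = ln(z₁/z₀) ⇒ ln z₀ = (ln z₁ − r·ln z₂)/(1 − r)
ln z₀ = (0.69315 − 0.89045×1.52606) / 0.10955 = -6.0770
z₀ = exp(-6.0770) = 0.002295 m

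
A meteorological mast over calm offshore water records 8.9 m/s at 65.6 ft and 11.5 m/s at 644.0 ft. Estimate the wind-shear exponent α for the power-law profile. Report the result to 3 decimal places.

α ≈ 0.112

Power law: V₂/V₁ = (z₂/z₁)^α ⇒ α = ln(V₂/V₁) / ln(z₂/z₁)
α = ln(11.5/8.9) / ln(644.0/65.6) = ln(1.2921) / ln(9.8171)
  = 0.25630 / 2.28412 = 0.11221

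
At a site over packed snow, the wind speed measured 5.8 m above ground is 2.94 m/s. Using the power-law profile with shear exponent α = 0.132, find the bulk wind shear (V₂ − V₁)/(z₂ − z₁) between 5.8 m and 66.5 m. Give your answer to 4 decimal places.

0.0184 m/s/m

Power law: V₂ = V₁ · (z₂/z₁)^α = 2.94 × (11.4655)^0.132 = 4.0568 m/s
ΔV/Δz = (4.0568 − 2.94)/(66.5 − 5.8) = 1.1168/60.7000 = 0.01840 m/s/m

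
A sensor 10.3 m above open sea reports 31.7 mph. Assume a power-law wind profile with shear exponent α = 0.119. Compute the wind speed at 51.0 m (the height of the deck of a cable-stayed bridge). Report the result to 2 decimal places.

38.35 mph

Power-law profile: V₂ = V₁ · (z₂/z₁)^α
V₂ = 31.7 × (51.0/10.3)^0.119 = 31.7 × (4.9515)^0.119
    = 31.7 × 1.2097 = 38.3471 mph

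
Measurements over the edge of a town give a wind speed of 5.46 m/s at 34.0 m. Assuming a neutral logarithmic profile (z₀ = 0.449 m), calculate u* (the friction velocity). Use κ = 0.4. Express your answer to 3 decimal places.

u* ≈ 0.505 m/s

Log law: V(z) = (u*/κ) · ln(z/z₀) ⇒ u* = κ · V / ln(z/z₀)
u* = 0.4 × 5.46 / ln(34.0/0.449) = 0.4 × 5.46 / 4.3271
   = 2.1840 / 4.3271 = 0.5047 m/s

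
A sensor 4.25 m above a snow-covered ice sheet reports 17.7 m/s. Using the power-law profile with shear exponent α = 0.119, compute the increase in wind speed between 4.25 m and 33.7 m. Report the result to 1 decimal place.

4.9 m/s

Power law: V₂ = V₁ · (z₂/z₁)^α = 17.7 × (7.9294)^0.119 = 22.6456 m/s
ΔV = 22.6456 − 17.7 = 4.9456 m/s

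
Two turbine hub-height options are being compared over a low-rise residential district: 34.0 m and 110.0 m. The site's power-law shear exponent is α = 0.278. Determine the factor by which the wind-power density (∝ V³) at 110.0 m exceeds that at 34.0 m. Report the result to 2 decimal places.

Speed ratio: V_B/V_A = (z_B/z_A)^α = (110.0/34.0)^0.278 = (3.2353)^0.278 = 1.38598
Power-density ratio: P_B/P_A = (V_B/V_A)³ = (1.38598)³ = 2.66237

2.66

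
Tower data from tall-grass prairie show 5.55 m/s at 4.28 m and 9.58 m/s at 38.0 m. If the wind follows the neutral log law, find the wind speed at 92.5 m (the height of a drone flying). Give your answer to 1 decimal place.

11.2 m/s

Log law: V ∝ ln(z/z₀). From the pair, with r = V₁/V₂ = 0.57933,
ln z₀ = (ln z₁ − r·ln z₂)/(1 − r) = (1.4540 − 0.57933×3.6376)/0.42067 = -1.5533 → z₀ = 0.2116 m
V₃ = V₁ · ln(z₃/z₀)/ln(z₁/z₀) = 5.55 × 6.0805/3.0072 = 11.2218 m/s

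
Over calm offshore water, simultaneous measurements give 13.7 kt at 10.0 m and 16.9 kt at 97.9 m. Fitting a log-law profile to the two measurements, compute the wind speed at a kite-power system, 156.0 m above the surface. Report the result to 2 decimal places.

Log law: V ∝ ln(z/z₀). From the pair, with r = V₁/V₂ = 0.81065,
ln z₀ = (ln z₁ − r·ln z₂)/(1 − r) = (2.3026 − 0.81065×4.5839)/0.18935 = -7.4645 → z₀ = 0.0005731 m
V₃ = V₁ · ln(z₃/z₀)/ln(z₁/z₀) = 13.7 × 12.5143/9.7671 = 17.5535 kt

17.55 kt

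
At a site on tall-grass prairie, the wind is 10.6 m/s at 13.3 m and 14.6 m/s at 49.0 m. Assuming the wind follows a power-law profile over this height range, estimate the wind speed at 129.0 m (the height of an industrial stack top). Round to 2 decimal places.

18.52 m/s

First find α: α = ln(V₂/V₁)/ln(z₂/z₁) = ln(14.6/10.6)/ln(49.0/13.3) = 0.32017/1.30406 = 0.2455
Extrapolate from 49.0 m to 129.0 m: V₃ = 14.6 × (129.0/49.0)^0.2455 = 14.6 × 1.2683 = 18.5168 m/s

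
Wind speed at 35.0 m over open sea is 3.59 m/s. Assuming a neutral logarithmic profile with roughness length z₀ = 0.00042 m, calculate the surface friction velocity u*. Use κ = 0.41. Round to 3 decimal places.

Log law: V(z) = (u*/κ) · ln(z/z₀) ⇒ u* = κ · V / ln(z/z₀)
u* = 0.41 × 3.59 / ln(35.0/0.00042) = 0.41 × 3.59 / 11.3306
   = 1.4719 / 11.3306 = 0.1299 m/s

u* ≈ 0.130 m/s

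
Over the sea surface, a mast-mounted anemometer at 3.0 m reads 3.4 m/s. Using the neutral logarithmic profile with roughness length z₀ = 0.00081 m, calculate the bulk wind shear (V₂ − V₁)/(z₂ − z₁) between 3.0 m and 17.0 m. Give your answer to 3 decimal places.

0.051 m/s/m

Log law: V₂ = V₁ · ln(z₂/z₀)/ln(z₁/z₀) = 3.4 × 9.9517/8.2171 = 4.1177 m/s
ΔV/Δz = (4.1177 − 3.4)/(17.0 − 3.0) = 0.7177/14.0000 = 0.05127 m/s/m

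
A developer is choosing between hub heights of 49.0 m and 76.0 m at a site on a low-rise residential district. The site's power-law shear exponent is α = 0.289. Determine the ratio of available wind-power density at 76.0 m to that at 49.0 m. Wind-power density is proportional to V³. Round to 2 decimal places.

1.46

Speed ratio: V_B/V_A = (z_B/z_A)^α = (76.0/49.0)^0.289 = (1.5510)^0.289 = 1.13524
Power-density ratio: P_B/P_A = (V_B/V_A)³ = (1.13524)³ = 1.46307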